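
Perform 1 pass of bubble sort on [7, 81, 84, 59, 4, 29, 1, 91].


Initial: [7, 81, 84, 59, 4, 29, 1, 91]
Pass 1: [7, 81, 59, 4, 29, 1, 84, 91] (4 swaps)

After 1 pass: [7, 81, 59, 4, 29, 1, 84, 91]


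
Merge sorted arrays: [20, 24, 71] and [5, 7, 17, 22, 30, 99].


Take 5 from B
Take 7 from B
Take 17 from B
Take 20 from A
Take 22 from B
Take 24 from A
Take 30 from B
Take 71 from A

Merged: [5, 7, 17, 20, 22, 24, 30, 71, 99]


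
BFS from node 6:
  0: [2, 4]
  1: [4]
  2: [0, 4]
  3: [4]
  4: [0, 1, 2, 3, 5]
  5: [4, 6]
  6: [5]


Visit 6, enqueue [5]
Visit 5, enqueue [4]
Visit 4, enqueue [0, 1, 2, 3]
Visit 0, enqueue []
Visit 1, enqueue []
Visit 2, enqueue []
Visit 3, enqueue []

BFS order: [6, 5, 4, 0, 1, 2, 3]


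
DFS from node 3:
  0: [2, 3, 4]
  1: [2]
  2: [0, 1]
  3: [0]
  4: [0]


Visit 3, push [0]
Visit 0, push [4, 2]
Visit 2, push [1]
Visit 1, push []
Visit 4, push []

DFS order: [3, 0, 2, 1, 4]


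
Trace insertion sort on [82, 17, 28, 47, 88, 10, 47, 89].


Initial: [82, 17, 28, 47, 88, 10, 47, 89]
Insert 17: [17, 82, 28, 47, 88, 10, 47, 89]
Insert 28: [17, 28, 82, 47, 88, 10, 47, 89]
Insert 47: [17, 28, 47, 82, 88, 10, 47, 89]
Insert 88: [17, 28, 47, 82, 88, 10, 47, 89]
Insert 10: [10, 17, 28, 47, 82, 88, 47, 89]
Insert 47: [10, 17, 28, 47, 47, 82, 88, 89]
Insert 89: [10, 17, 28, 47, 47, 82, 88, 89]

Sorted: [10, 17, 28, 47, 47, 82, 88, 89]


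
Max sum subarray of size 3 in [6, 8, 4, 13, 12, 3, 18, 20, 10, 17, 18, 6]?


[0:3]: 18
[1:4]: 25
[2:5]: 29
[3:6]: 28
[4:7]: 33
[5:8]: 41
[6:9]: 48
[7:10]: 47
[8:11]: 45
[9:12]: 41

Max: 48 at [6:9]


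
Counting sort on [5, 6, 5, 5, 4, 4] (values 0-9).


Input: [5, 6, 5, 5, 4, 4]
Counts: [0, 0, 0, 0, 2, 3, 1, 0, 0, 0]

Sorted: [4, 4, 5, 5, 5, 6]


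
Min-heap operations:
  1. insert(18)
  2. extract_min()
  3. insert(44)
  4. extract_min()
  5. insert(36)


insert(18) -> [18]
extract_min()->18, []
insert(44) -> [44]
extract_min()->44, []
insert(36) -> [36]

Final heap: [36]


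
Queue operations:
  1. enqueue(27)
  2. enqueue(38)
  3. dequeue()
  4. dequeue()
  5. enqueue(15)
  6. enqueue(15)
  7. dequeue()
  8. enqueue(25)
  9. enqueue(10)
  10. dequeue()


enqueue(27) -> [27]
enqueue(38) -> [27, 38]
dequeue()->27, [38]
dequeue()->38, []
enqueue(15) -> [15]
enqueue(15) -> [15, 15]
dequeue()->15, [15]
enqueue(25) -> [15, 25]
enqueue(10) -> [15, 25, 10]
dequeue()->15, [25, 10]

Final queue: [25, 10]


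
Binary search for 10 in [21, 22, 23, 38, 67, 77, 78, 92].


Step 1: lo=0, hi=7, mid=3, val=38
Step 2: lo=0, hi=2, mid=1, val=22
Step 3: lo=0, hi=0, mid=0, val=21

Not found


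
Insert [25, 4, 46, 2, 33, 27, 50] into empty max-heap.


Insert 25: [25]
Insert 4: [25, 4]
Insert 46: [46, 4, 25]
Insert 2: [46, 4, 25, 2]
Insert 33: [46, 33, 25, 2, 4]
Insert 27: [46, 33, 27, 2, 4, 25]
Insert 50: [50, 33, 46, 2, 4, 25, 27]

Final heap: [50, 33, 46, 2, 4, 25, 27]


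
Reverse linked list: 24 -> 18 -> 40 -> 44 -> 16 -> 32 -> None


Step 1: curr=24, set curr.next=prev(None) | reversed so far: 24
Step 2: curr=18, set curr.next=prev(24) | reversed so far: 18 -> 24
Step 3: curr=40, set curr.next=prev(18) | reversed so far: 40 -> 18 -> 24
Step 4: curr=44, set curr.next=prev(40) | reversed so far: 44 -> 40 -> 18 -> 24
Step 5: curr=16, set curr.next=prev(44) | reversed so far: 16 -> 44 -> 40 -> 18 -> 24
Step 6: curr=32, set curr.next=prev(16) | reversed so far: 32 -> 16 -> 44 -> 40 -> 18 -> 24

32 -> 16 -> 44 -> 40 -> 18 -> 24 -> None


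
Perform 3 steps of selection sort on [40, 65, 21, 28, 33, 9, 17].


Initial: [40, 65, 21, 28, 33, 9, 17]
Step 1: min=9 at 5
  Swap: [9, 65, 21, 28, 33, 40, 17]
Step 2: min=17 at 6
  Swap: [9, 17, 21, 28, 33, 40, 65]
Step 3: min=21 at 2
  Swap: [9, 17, 21, 28, 33, 40, 65]

After 3 steps: [9, 17, 21, 28, 33, 40, 65]


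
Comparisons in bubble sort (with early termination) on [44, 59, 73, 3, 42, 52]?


Algorithm: bubble sort (with early termination)
Input: [44, 59, 73, 3, 42, 52]
Sorted: [3, 42, 44, 52, 59, 73]

14


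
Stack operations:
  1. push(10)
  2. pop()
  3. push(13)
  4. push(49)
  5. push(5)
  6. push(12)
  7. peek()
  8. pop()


push(10) -> [10]
pop()->10, []
push(13) -> [13]
push(49) -> [13, 49]
push(5) -> [13, 49, 5]
push(12) -> [13, 49, 5, 12]
peek()->12
pop()->12, [13, 49, 5]

Final stack: [13, 49, 5]


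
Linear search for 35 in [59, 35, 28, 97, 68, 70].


i=0: 59!=35
i=1: 35==35 found!

Found at 1, 2 comps


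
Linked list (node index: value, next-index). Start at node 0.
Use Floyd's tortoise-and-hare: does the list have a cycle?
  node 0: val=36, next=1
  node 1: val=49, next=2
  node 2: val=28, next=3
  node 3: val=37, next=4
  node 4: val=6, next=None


Floyd's tortoise (slow, +1) and hare (fast, +2):
  init: slow=0, fast=0
  step 1: slow=1, fast=2
  step 2: slow=2, fast=4
  step 3: fast -> None, no cycle

Cycle: no


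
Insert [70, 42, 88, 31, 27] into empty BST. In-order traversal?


Insert 70: root
Insert 42: L from 70
Insert 88: R from 70
Insert 31: L from 70 -> L from 42
Insert 27: L from 70 -> L from 42 -> L from 31

In-order: [27, 31, 42, 70, 88]


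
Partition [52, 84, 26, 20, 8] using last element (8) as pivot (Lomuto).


Pivot: 8
Place pivot at 0: [8, 84, 26, 20, 52]

Partitioned: [8, 84, 26, 20, 52]


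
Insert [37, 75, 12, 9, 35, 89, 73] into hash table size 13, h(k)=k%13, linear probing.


Insert 37: h=11 -> slot 11
Insert 75: h=10 -> slot 10
Insert 12: h=12 -> slot 12
Insert 9: h=9 -> slot 9
Insert 35: h=9, 4 probes -> slot 0
Insert 89: h=11, 3 probes -> slot 1
Insert 73: h=8 -> slot 8

Table: [35, 89, None, None, None, None, None, None, 73, 9, 75, 37, 12]


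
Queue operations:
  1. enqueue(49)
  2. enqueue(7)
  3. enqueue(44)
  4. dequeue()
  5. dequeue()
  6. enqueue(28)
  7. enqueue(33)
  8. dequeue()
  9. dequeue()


enqueue(49) -> [49]
enqueue(7) -> [49, 7]
enqueue(44) -> [49, 7, 44]
dequeue()->49, [7, 44]
dequeue()->7, [44]
enqueue(28) -> [44, 28]
enqueue(33) -> [44, 28, 33]
dequeue()->44, [28, 33]
dequeue()->28, [33]

Final queue: [33]


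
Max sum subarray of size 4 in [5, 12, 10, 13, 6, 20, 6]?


[0:4]: 40
[1:5]: 41
[2:6]: 49
[3:7]: 45

Max: 49 at [2:6]


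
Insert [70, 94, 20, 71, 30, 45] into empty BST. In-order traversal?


Insert 70: root
Insert 94: R from 70
Insert 20: L from 70
Insert 71: R from 70 -> L from 94
Insert 30: L from 70 -> R from 20
Insert 45: L from 70 -> R from 20 -> R from 30

In-order: [20, 30, 45, 70, 71, 94]


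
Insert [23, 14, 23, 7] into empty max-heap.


Insert 23: [23]
Insert 14: [23, 14]
Insert 23: [23, 14, 23]
Insert 7: [23, 14, 23, 7]

Final heap: [23, 14, 23, 7]


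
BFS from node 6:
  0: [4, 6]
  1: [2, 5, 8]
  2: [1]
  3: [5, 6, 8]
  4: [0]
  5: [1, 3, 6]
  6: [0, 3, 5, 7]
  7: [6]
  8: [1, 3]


Visit 6, enqueue [0, 3, 5, 7]
Visit 0, enqueue [4]
Visit 3, enqueue [8]
Visit 5, enqueue [1]
Visit 7, enqueue []
Visit 4, enqueue []
Visit 8, enqueue []
Visit 1, enqueue [2]
Visit 2, enqueue []

BFS order: [6, 0, 3, 5, 7, 4, 8, 1, 2]


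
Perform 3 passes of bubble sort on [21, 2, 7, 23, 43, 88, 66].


Initial: [21, 2, 7, 23, 43, 88, 66]
Pass 1: [2, 7, 21, 23, 43, 66, 88] (3 swaps)
Pass 2: [2, 7, 21, 23, 43, 66, 88] (0 swaps)
Pass 3: [2, 7, 21, 23, 43, 66, 88] (0 swaps)

After 3 passes: [2, 7, 21, 23, 43, 66, 88]


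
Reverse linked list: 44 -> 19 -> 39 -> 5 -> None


Step 1: curr=44, set curr.next=prev(None) | reversed so far: 44
Step 2: curr=19, set curr.next=prev(44) | reversed so far: 19 -> 44
Step 3: curr=39, set curr.next=prev(19) | reversed so far: 39 -> 19 -> 44
Step 4: curr=5, set curr.next=prev(39) | reversed so far: 5 -> 39 -> 19 -> 44

5 -> 39 -> 19 -> 44 -> None


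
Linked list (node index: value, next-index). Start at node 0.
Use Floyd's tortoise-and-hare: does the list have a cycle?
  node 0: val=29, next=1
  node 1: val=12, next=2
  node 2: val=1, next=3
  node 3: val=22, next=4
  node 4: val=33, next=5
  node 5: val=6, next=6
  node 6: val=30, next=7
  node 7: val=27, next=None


Floyd's tortoise (slow, +1) and hare (fast, +2):
  init: slow=0, fast=0
  step 1: slow=1, fast=2
  step 2: slow=2, fast=4
  step 3: slow=3, fast=6
  step 4: fast 6->7->None, no cycle

Cycle: no


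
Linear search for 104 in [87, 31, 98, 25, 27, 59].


i=0: 87!=104
i=1: 31!=104
i=2: 98!=104
i=3: 25!=104
i=4: 27!=104
i=5: 59!=104

Not found, 6 comps


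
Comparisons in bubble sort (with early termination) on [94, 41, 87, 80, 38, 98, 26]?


Algorithm: bubble sort (with early termination)
Input: [94, 41, 87, 80, 38, 98, 26]
Sorted: [26, 38, 41, 80, 87, 94, 98]

21


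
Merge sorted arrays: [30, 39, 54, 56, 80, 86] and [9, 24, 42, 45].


Take 9 from B
Take 24 from B
Take 30 from A
Take 39 from A
Take 42 from B
Take 45 from B

Merged: [9, 24, 30, 39, 42, 45, 54, 56, 80, 86]


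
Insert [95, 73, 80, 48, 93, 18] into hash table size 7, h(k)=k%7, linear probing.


Insert 95: h=4 -> slot 4
Insert 73: h=3 -> slot 3
Insert 80: h=3, 2 probes -> slot 5
Insert 48: h=6 -> slot 6
Insert 93: h=2 -> slot 2
Insert 18: h=4, 3 probes -> slot 0

Table: [18, None, 93, 73, 95, 80, 48]


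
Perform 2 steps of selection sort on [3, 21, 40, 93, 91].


Initial: [3, 21, 40, 93, 91]
Step 1: min=3 at 0
  Swap: [3, 21, 40, 93, 91]
Step 2: min=21 at 1
  Swap: [3, 21, 40, 93, 91]

After 2 steps: [3, 21, 40, 93, 91]


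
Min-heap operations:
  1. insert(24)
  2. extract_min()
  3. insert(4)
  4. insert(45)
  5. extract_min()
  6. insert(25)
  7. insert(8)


insert(24) -> [24]
extract_min()->24, []
insert(4) -> [4]
insert(45) -> [4, 45]
extract_min()->4, [45]
insert(25) -> [25, 45]
insert(8) -> [8, 45, 25]

Final heap: [8, 45, 25]


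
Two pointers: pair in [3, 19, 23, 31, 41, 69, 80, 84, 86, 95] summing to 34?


lo=0(3)+hi=9(95)=98
lo=0(3)+hi=8(86)=89
lo=0(3)+hi=7(84)=87
lo=0(3)+hi=6(80)=83
lo=0(3)+hi=5(69)=72
lo=0(3)+hi=4(41)=44
lo=0(3)+hi=3(31)=34

Yes: 3+31=34


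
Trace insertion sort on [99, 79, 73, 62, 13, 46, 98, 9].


Initial: [99, 79, 73, 62, 13, 46, 98, 9]
Insert 79: [79, 99, 73, 62, 13, 46, 98, 9]
Insert 73: [73, 79, 99, 62, 13, 46, 98, 9]
Insert 62: [62, 73, 79, 99, 13, 46, 98, 9]
Insert 13: [13, 62, 73, 79, 99, 46, 98, 9]
Insert 46: [13, 46, 62, 73, 79, 99, 98, 9]
Insert 98: [13, 46, 62, 73, 79, 98, 99, 9]
Insert 9: [9, 13, 46, 62, 73, 79, 98, 99]

Sorted: [9, 13, 46, 62, 73, 79, 98, 99]


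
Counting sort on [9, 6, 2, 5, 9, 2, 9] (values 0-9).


Input: [9, 6, 2, 5, 9, 2, 9]
Counts: [0, 0, 2, 0, 0, 1, 1, 0, 0, 3]

Sorted: [2, 2, 5, 6, 9, 9, 9]


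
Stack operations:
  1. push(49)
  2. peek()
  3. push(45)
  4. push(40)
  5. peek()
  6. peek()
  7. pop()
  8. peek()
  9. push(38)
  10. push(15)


push(49) -> [49]
peek()->49
push(45) -> [49, 45]
push(40) -> [49, 45, 40]
peek()->40
peek()->40
pop()->40, [49, 45]
peek()->45
push(38) -> [49, 45, 38]
push(15) -> [49, 45, 38, 15]

Final stack: [49, 45, 38, 15]


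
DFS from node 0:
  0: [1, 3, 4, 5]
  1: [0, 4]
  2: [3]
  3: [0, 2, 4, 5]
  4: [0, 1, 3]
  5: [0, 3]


Visit 0, push [5, 4, 3, 1]
Visit 1, push [4]
Visit 4, push [3]
Visit 3, push [5, 2]
Visit 2, push []
Visit 5, push []

DFS order: [0, 1, 4, 3, 2, 5]


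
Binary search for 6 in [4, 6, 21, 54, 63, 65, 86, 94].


Step 1: lo=0, hi=7, mid=3, val=54
Step 2: lo=0, hi=2, mid=1, val=6

Found at index 1


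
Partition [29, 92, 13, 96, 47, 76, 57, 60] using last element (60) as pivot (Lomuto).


Pivot: 60
  29 <= 60: advance i (no swap)
  13 <= 60: swap -> [29, 13, 92, 96, 47, 76, 57, 60]
  47 <= 60: swap -> [29, 13, 47, 96, 92, 76, 57, 60]
  57 <= 60: swap -> [29, 13, 47, 57, 92, 76, 96, 60]
Place pivot at 4: [29, 13, 47, 57, 60, 76, 96, 92]

Partitioned: [29, 13, 47, 57, 60, 76, 96, 92]


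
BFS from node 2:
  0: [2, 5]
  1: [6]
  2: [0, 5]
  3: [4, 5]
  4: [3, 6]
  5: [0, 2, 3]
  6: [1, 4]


Visit 2, enqueue [0, 5]
Visit 0, enqueue []
Visit 5, enqueue [3]
Visit 3, enqueue [4]
Visit 4, enqueue [6]
Visit 6, enqueue [1]
Visit 1, enqueue []

BFS order: [2, 0, 5, 3, 4, 6, 1]


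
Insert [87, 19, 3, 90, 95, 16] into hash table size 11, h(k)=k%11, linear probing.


Insert 87: h=10 -> slot 10
Insert 19: h=8 -> slot 8
Insert 3: h=3 -> slot 3
Insert 90: h=2 -> slot 2
Insert 95: h=7 -> slot 7
Insert 16: h=5 -> slot 5

Table: [None, None, 90, 3, None, 16, None, 95, 19, None, 87]


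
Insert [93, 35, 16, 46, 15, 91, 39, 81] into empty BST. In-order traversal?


Insert 93: root
Insert 35: L from 93
Insert 16: L from 93 -> L from 35
Insert 46: L from 93 -> R from 35
Insert 15: L from 93 -> L from 35 -> L from 16
Insert 91: L from 93 -> R from 35 -> R from 46
Insert 39: L from 93 -> R from 35 -> L from 46
Insert 81: L from 93 -> R from 35 -> R from 46 -> L from 91

In-order: [15, 16, 35, 39, 46, 81, 91, 93]


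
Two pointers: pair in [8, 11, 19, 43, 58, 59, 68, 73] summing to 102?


lo=0(8)+hi=7(73)=81
lo=1(11)+hi=7(73)=84
lo=2(19)+hi=7(73)=92
lo=3(43)+hi=7(73)=116
lo=3(43)+hi=6(68)=111
lo=3(43)+hi=5(59)=102

Yes: 43+59=102


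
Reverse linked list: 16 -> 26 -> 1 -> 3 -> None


Step 1: curr=16, set curr.next=prev(None) | reversed so far: 16
Step 2: curr=26, set curr.next=prev(16) | reversed so far: 26 -> 16
Step 3: curr=1, set curr.next=prev(26) | reversed so far: 1 -> 26 -> 16
Step 4: curr=3, set curr.next=prev(1) | reversed so far: 3 -> 1 -> 26 -> 16

3 -> 1 -> 26 -> 16 -> None


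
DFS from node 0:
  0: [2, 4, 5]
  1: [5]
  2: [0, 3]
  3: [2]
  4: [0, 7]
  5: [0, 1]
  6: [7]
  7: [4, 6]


Visit 0, push [5, 4, 2]
Visit 2, push [3]
Visit 3, push []
Visit 4, push [7]
Visit 7, push [6]
Visit 6, push []
Visit 5, push [1]
Visit 1, push []

DFS order: [0, 2, 3, 4, 7, 6, 5, 1]


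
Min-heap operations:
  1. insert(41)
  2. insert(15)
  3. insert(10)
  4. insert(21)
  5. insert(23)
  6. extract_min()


insert(41) -> [41]
insert(15) -> [15, 41]
insert(10) -> [10, 41, 15]
insert(21) -> [10, 21, 15, 41]
insert(23) -> [10, 21, 15, 41, 23]
extract_min()->10, [15, 21, 23, 41]

Final heap: [15, 21, 23, 41]


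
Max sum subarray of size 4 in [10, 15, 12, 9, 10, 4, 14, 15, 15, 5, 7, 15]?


[0:4]: 46
[1:5]: 46
[2:6]: 35
[3:7]: 37
[4:8]: 43
[5:9]: 48
[6:10]: 49
[7:11]: 42
[8:12]: 42

Max: 49 at [6:10]


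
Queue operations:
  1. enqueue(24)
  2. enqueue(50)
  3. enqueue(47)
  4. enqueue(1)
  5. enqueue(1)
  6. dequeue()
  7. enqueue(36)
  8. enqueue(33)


enqueue(24) -> [24]
enqueue(50) -> [24, 50]
enqueue(47) -> [24, 50, 47]
enqueue(1) -> [24, 50, 47, 1]
enqueue(1) -> [24, 50, 47, 1, 1]
dequeue()->24, [50, 47, 1, 1]
enqueue(36) -> [50, 47, 1, 1, 36]
enqueue(33) -> [50, 47, 1, 1, 36, 33]

Final queue: [50, 47, 1, 1, 36, 33]


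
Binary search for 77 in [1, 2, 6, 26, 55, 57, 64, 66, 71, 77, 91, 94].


Step 1: lo=0, hi=11, mid=5, val=57
Step 2: lo=6, hi=11, mid=8, val=71
Step 3: lo=9, hi=11, mid=10, val=91
Step 4: lo=9, hi=9, mid=9, val=77

Found at index 9


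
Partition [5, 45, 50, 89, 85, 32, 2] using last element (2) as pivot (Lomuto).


Pivot: 2
Place pivot at 0: [2, 45, 50, 89, 85, 32, 5]

Partitioned: [2, 45, 50, 89, 85, 32, 5]


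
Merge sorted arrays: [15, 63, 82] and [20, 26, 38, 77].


Take 15 from A
Take 20 from B
Take 26 from B
Take 38 from B
Take 63 from A
Take 77 from B

Merged: [15, 20, 26, 38, 63, 77, 82]


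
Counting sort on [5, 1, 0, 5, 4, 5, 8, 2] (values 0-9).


Input: [5, 1, 0, 5, 4, 5, 8, 2]
Counts: [1, 1, 1, 0, 1, 3, 0, 0, 1, 0]

Sorted: [0, 1, 2, 4, 5, 5, 5, 8]


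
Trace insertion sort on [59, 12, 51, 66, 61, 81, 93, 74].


Initial: [59, 12, 51, 66, 61, 81, 93, 74]
Insert 12: [12, 59, 51, 66, 61, 81, 93, 74]
Insert 51: [12, 51, 59, 66, 61, 81, 93, 74]
Insert 66: [12, 51, 59, 66, 61, 81, 93, 74]
Insert 61: [12, 51, 59, 61, 66, 81, 93, 74]
Insert 81: [12, 51, 59, 61, 66, 81, 93, 74]
Insert 93: [12, 51, 59, 61, 66, 81, 93, 74]
Insert 74: [12, 51, 59, 61, 66, 74, 81, 93]

Sorted: [12, 51, 59, 61, 66, 74, 81, 93]


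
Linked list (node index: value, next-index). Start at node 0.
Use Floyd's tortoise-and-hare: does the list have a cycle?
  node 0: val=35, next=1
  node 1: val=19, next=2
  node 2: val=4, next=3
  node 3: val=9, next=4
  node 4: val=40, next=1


Floyd's tortoise (slow, +1) and hare (fast, +2):
  init: slow=0, fast=0
  step 1: slow=1, fast=2
  step 2: slow=2, fast=4
  step 3: slow=3, fast=2
  step 4: slow=4, fast=4
  slow == fast at node 4: cycle detected

Cycle: yes


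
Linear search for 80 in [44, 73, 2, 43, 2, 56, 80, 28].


i=0: 44!=80
i=1: 73!=80
i=2: 2!=80
i=3: 43!=80
i=4: 2!=80
i=5: 56!=80
i=6: 80==80 found!

Found at 6, 7 comps


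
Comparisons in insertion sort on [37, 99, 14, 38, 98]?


Algorithm: insertion sort
Input: [37, 99, 14, 38, 98]
Sorted: [14, 37, 38, 98, 99]

7


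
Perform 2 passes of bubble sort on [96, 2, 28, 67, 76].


Initial: [96, 2, 28, 67, 76]
Pass 1: [2, 28, 67, 76, 96] (4 swaps)
Pass 2: [2, 28, 67, 76, 96] (0 swaps)

After 2 passes: [2, 28, 67, 76, 96]


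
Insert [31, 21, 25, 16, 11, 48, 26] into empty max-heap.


Insert 31: [31]
Insert 21: [31, 21]
Insert 25: [31, 21, 25]
Insert 16: [31, 21, 25, 16]
Insert 11: [31, 21, 25, 16, 11]
Insert 48: [48, 21, 31, 16, 11, 25]
Insert 26: [48, 21, 31, 16, 11, 25, 26]

Final heap: [48, 21, 31, 16, 11, 25, 26]


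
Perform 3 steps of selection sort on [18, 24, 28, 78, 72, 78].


Initial: [18, 24, 28, 78, 72, 78]
Step 1: min=18 at 0
  Swap: [18, 24, 28, 78, 72, 78]
Step 2: min=24 at 1
  Swap: [18, 24, 28, 78, 72, 78]
Step 3: min=28 at 2
  Swap: [18, 24, 28, 78, 72, 78]

After 3 steps: [18, 24, 28, 78, 72, 78]


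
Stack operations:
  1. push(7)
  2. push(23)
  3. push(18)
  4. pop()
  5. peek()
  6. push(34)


push(7) -> [7]
push(23) -> [7, 23]
push(18) -> [7, 23, 18]
pop()->18, [7, 23]
peek()->23
push(34) -> [7, 23, 34]

Final stack: [7, 23, 34]


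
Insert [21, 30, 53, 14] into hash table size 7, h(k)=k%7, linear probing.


Insert 21: h=0 -> slot 0
Insert 30: h=2 -> slot 2
Insert 53: h=4 -> slot 4
Insert 14: h=0, 1 probes -> slot 1

Table: [21, 14, 30, None, 53, None, None]


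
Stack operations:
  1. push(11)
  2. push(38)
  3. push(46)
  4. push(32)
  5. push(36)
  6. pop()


push(11) -> [11]
push(38) -> [11, 38]
push(46) -> [11, 38, 46]
push(32) -> [11, 38, 46, 32]
push(36) -> [11, 38, 46, 32, 36]
pop()->36, [11, 38, 46, 32]

Final stack: [11, 38, 46, 32]


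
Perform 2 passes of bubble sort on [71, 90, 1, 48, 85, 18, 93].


Initial: [71, 90, 1, 48, 85, 18, 93]
Pass 1: [71, 1, 48, 85, 18, 90, 93] (4 swaps)
Pass 2: [1, 48, 71, 18, 85, 90, 93] (3 swaps)

After 2 passes: [1, 48, 71, 18, 85, 90, 93]


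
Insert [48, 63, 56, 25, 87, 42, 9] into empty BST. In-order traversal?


Insert 48: root
Insert 63: R from 48
Insert 56: R from 48 -> L from 63
Insert 25: L from 48
Insert 87: R from 48 -> R from 63
Insert 42: L from 48 -> R from 25
Insert 9: L from 48 -> L from 25

In-order: [9, 25, 42, 48, 56, 63, 87]


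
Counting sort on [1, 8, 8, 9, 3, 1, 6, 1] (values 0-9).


Input: [1, 8, 8, 9, 3, 1, 6, 1]
Counts: [0, 3, 0, 1, 0, 0, 1, 0, 2, 1]

Sorted: [1, 1, 1, 3, 6, 8, 8, 9]


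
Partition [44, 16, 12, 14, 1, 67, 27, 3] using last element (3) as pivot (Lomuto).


Pivot: 3
  1 <= 3: swap -> [1, 16, 12, 14, 44, 67, 27, 3]
Place pivot at 1: [1, 3, 12, 14, 44, 67, 27, 16]

Partitioned: [1, 3, 12, 14, 44, 67, 27, 16]


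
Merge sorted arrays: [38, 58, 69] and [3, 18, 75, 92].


Take 3 from B
Take 18 from B
Take 38 from A
Take 58 from A
Take 69 from A

Merged: [3, 18, 38, 58, 69, 75, 92]


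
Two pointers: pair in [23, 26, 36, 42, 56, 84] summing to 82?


lo=0(23)+hi=5(84)=107
lo=0(23)+hi=4(56)=79
lo=1(26)+hi=4(56)=82

Yes: 26+56=82


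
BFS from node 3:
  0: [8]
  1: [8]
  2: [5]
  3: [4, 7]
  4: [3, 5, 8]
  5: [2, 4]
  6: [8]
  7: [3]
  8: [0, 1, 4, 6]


Visit 3, enqueue [4, 7]
Visit 4, enqueue [5, 8]
Visit 7, enqueue []
Visit 5, enqueue [2]
Visit 8, enqueue [0, 1, 6]
Visit 2, enqueue []
Visit 0, enqueue []
Visit 1, enqueue []
Visit 6, enqueue []

BFS order: [3, 4, 7, 5, 8, 2, 0, 1, 6]


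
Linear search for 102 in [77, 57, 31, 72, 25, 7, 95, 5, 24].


i=0: 77!=102
i=1: 57!=102
i=2: 31!=102
i=3: 72!=102
i=4: 25!=102
i=5: 7!=102
i=6: 95!=102
i=7: 5!=102
i=8: 24!=102

Not found, 9 comps


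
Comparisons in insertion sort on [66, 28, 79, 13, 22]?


Algorithm: insertion sort
Input: [66, 28, 79, 13, 22]
Sorted: [13, 22, 28, 66, 79]

9


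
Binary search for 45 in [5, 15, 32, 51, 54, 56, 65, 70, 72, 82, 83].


Step 1: lo=0, hi=10, mid=5, val=56
Step 2: lo=0, hi=4, mid=2, val=32
Step 3: lo=3, hi=4, mid=3, val=51

Not found


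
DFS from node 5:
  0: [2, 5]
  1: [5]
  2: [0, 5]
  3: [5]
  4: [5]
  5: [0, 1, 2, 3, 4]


Visit 5, push [4, 3, 2, 1, 0]
Visit 0, push [2]
Visit 2, push []
Visit 1, push []
Visit 3, push []
Visit 4, push []

DFS order: [5, 0, 2, 1, 3, 4]


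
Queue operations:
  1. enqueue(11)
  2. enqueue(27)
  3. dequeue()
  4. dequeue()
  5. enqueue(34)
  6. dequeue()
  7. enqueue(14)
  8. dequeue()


enqueue(11) -> [11]
enqueue(27) -> [11, 27]
dequeue()->11, [27]
dequeue()->27, []
enqueue(34) -> [34]
dequeue()->34, []
enqueue(14) -> [14]
dequeue()->14, []

Final queue: []


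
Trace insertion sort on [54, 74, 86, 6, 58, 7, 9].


Initial: [54, 74, 86, 6, 58, 7, 9]
Insert 74: [54, 74, 86, 6, 58, 7, 9]
Insert 86: [54, 74, 86, 6, 58, 7, 9]
Insert 6: [6, 54, 74, 86, 58, 7, 9]
Insert 58: [6, 54, 58, 74, 86, 7, 9]
Insert 7: [6, 7, 54, 58, 74, 86, 9]
Insert 9: [6, 7, 9, 54, 58, 74, 86]

Sorted: [6, 7, 9, 54, 58, 74, 86]


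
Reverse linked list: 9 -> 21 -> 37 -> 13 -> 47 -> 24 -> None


Step 1: curr=9, set curr.next=prev(None) | reversed so far: 9
Step 2: curr=21, set curr.next=prev(9) | reversed so far: 21 -> 9
Step 3: curr=37, set curr.next=prev(21) | reversed so far: 37 -> 21 -> 9
Step 4: curr=13, set curr.next=prev(37) | reversed so far: 13 -> 37 -> 21 -> 9
Step 5: curr=47, set curr.next=prev(13) | reversed so far: 47 -> 13 -> 37 -> 21 -> 9
Step 6: curr=24, set curr.next=prev(47) | reversed so far: 24 -> 47 -> 13 -> 37 -> 21 -> 9

24 -> 47 -> 13 -> 37 -> 21 -> 9 -> None


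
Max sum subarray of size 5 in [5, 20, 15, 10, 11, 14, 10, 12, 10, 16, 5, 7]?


[0:5]: 61
[1:6]: 70
[2:7]: 60
[3:8]: 57
[4:9]: 57
[5:10]: 62
[6:11]: 53
[7:12]: 50

Max: 70 at [1:6]


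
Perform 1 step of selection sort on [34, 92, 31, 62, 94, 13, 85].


Initial: [34, 92, 31, 62, 94, 13, 85]
Step 1: min=13 at 5
  Swap: [13, 92, 31, 62, 94, 34, 85]

After 1 step: [13, 92, 31, 62, 94, 34, 85]


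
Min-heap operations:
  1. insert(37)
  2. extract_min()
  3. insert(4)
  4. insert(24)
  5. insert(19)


insert(37) -> [37]
extract_min()->37, []
insert(4) -> [4]
insert(24) -> [4, 24]
insert(19) -> [4, 24, 19]

Final heap: [4, 24, 19]


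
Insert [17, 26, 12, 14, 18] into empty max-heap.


Insert 17: [17]
Insert 26: [26, 17]
Insert 12: [26, 17, 12]
Insert 14: [26, 17, 12, 14]
Insert 18: [26, 18, 12, 14, 17]

Final heap: [26, 18, 12, 14, 17]


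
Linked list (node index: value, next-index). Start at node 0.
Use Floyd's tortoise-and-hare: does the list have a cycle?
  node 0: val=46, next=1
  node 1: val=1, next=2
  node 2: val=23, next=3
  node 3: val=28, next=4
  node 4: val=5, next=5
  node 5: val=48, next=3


Floyd's tortoise (slow, +1) and hare (fast, +2):
  init: slow=0, fast=0
  step 1: slow=1, fast=2
  step 2: slow=2, fast=4
  step 3: slow=3, fast=3
  slow == fast at node 3: cycle detected

Cycle: yes


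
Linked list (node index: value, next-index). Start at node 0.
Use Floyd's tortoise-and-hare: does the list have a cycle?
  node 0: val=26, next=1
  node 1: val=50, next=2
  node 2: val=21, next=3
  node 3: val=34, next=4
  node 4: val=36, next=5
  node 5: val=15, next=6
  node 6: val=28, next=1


Floyd's tortoise (slow, +1) and hare (fast, +2):
  init: slow=0, fast=0
  step 1: slow=1, fast=2
  step 2: slow=2, fast=4
  step 3: slow=3, fast=6
  step 4: slow=4, fast=2
  step 5: slow=5, fast=4
  step 6: slow=6, fast=6
  slow == fast at node 6: cycle detected

Cycle: yes


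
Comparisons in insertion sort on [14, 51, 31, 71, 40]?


Algorithm: insertion sort
Input: [14, 51, 31, 71, 40]
Sorted: [14, 31, 40, 51, 71]

7


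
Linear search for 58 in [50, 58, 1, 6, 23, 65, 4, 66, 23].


i=0: 50!=58
i=1: 58==58 found!

Found at 1, 2 comps


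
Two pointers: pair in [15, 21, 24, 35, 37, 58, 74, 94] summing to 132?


lo=0(15)+hi=7(94)=109
lo=1(21)+hi=7(94)=115
lo=2(24)+hi=7(94)=118
lo=3(35)+hi=7(94)=129
lo=4(37)+hi=7(94)=131
lo=5(58)+hi=7(94)=152
lo=5(58)+hi=6(74)=132

Yes: 58+74=132


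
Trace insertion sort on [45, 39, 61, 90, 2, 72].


Initial: [45, 39, 61, 90, 2, 72]
Insert 39: [39, 45, 61, 90, 2, 72]
Insert 61: [39, 45, 61, 90, 2, 72]
Insert 90: [39, 45, 61, 90, 2, 72]
Insert 2: [2, 39, 45, 61, 90, 72]
Insert 72: [2, 39, 45, 61, 72, 90]

Sorted: [2, 39, 45, 61, 72, 90]


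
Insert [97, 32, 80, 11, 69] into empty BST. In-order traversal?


Insert 97: root
Insert 32: L from 97
Insert 80: L from 97 -> R from 32
Insert 11: L from 97 -> L from 32
Insert 69: L from 97 -> R from 32 -> L from 80

In-order: [11, 32, 69, 80, 97]


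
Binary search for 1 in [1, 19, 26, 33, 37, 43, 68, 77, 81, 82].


Step 1: lo=0, hi=9, mid=4, val=37
Step 2: lo=0, hi=3, mid=1, val=19
Step 3: lo=0, hi=0, mid=0, val=1

Found at index 0


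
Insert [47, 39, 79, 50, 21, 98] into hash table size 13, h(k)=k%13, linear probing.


Insert 47: h=8 -> slot 8
Insert 39: h=0 -> slot 0
Insert 79: h=1 -> slot 1
Insert 50: h=11 -> slot 11
Insert 21: h=8, 1 probes -> slot 9
Insert 98: h=7 -> slot 7

Table: [39, 79, None, None, None, None, None, 98, 47, 21, None, 50, None]


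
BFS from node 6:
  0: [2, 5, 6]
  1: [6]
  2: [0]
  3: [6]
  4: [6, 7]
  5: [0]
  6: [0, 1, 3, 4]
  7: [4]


Visit 6, enqueue [0, 1, 3, 4]
Visit 0, enqueue [2, 5]
Visit 1, enqueue []
Visit 3, enqueue []
Visit 4, enqueue [7]
Visit 2, enqueue []
Visit 5, enqueue []
Visit 7, enqueue []

BFS order: [6, 0, 1, 3, 4, 2, 5, 7]


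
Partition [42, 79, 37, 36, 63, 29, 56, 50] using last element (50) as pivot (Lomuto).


Pivot: 50
  42 <= 50: advance i (no swap)
  37 <= 50: swap -> [42, 37, 79, 36, 63, 29, 56, 50]
  36 <= 50: swap -> [42, 37, 36, 79, 63, 29, 56, 50]
  29 <= 50: swap -> [42, 37, 36, 29, 63, 79, 56, 50]
Place pivot at 4: [42, 37, 36, 29, 50, 79, 56, 63]

Partitioned: [42, 37, 36, 29, 50, 79, 56, 63]


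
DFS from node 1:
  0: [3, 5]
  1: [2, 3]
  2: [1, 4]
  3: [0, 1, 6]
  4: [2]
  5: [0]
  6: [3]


Visit 1, push [3, 2]
Visit 2, push [4]
Visit 4, push []
Visit 3, push [6, 0]
Visit 0, push [5]
Visit 5, push []
Visit 6, push []

DFS order: [1, 2, 4, 3, 0, 5, 6]


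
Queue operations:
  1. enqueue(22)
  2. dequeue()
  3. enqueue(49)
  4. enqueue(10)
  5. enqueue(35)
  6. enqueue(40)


enqueue(22) -> [22]
dequeue()->22, []
enqueue(49) -> [49]
enqueue(10) -> [49, 10]
enqueue(35) -> [49, 10, 35]
enqueue(40) -> [49, 10, 35, 40]

Final queue: [49, 10, 35, 40]


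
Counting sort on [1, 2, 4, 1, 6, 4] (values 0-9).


Input: [1, 2, 4, 1, 6, 4]
Counts: [0, 2, 1, 0, 2, 0, 1, 0, 0, 0]

Sorted: [1, 1, 2, 4, 4, 6]


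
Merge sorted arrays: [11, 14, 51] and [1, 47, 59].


Take 1 from B
Take 11 from A
Take 14 from A
Take 47 from B
Take 51 from A

Merged: [1, 11, 14, 47, 51, 59]


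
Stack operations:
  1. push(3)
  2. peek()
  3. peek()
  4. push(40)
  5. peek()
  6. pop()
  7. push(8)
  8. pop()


push(3) -> [3]
peek()->3
peek()->3
push(40) -> [3, 40]
peek()->40
pop()->40, [3]
push(8) -> [3, 8]
pop()->8, [3]

Final stack: [3]


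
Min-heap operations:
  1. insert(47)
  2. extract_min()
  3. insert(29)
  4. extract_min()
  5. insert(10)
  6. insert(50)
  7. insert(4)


insert(47) -> [47]
extract_min()->47, []
insert(29) -> [29]
extract_min()->29, []
insert(10) -> [10]
insert(50) -> [10, 50]
insert(4) -> [4, 50, 10]

Final heap: [4, 50, 10]


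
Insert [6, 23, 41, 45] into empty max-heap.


Insert 6: [6]
Insert 23: [23, 6]
Insert 41: [41, 6, 23]
Insert 45: [45, 41, 23, 6]

Final heap: [45, 41, 23, 6]


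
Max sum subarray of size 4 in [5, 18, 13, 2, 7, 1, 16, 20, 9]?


[0:4]: 38
[1:5]: 40
[2:6]: 23
[3:7]: 26
[4:8]: 44
[5:9]: 46

Max: 46 at [5:9]


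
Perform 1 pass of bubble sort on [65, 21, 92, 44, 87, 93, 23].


Initial: [65, 21, 92, 44, 87, 93, 23]
Pass 1: [21, 65, 44, 87, 92, 23, 93] (4 swaps)

After 1 pass: [21, 65, 44, 87, 92, 23, 93]


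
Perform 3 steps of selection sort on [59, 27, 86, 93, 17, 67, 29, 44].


Initial: [59, 27, 86, 93, 17, 67, 29, 44]
Step 1: min=17 at 4
  Swap: [17, 27, 86, 93, 59, 67, 29, 44]
Step 2: min=27 at 1
  Swap: [17, 27, 86, 93, 59, 67, 29, 44]
Step 3: min=29 at 6
  Swap: [17, 27, 29, 93, 59, 67, 86, 44]

After 3 steps: [17, 27, 29, 93, 59, 67, 86, 44]


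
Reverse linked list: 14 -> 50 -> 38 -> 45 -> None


Step 1: curr=14, set curr.next=prev(None) | reversed so far: 14
Step 2: curr=50, set curr.next=prev(14) | reversed so far: 50 -> 14
Step 3: curr=38, set curr.next=prev(50) | reversed so far: 38 -> 50 -> 14
Step 4: curr=45, set curr.next=prev(38) | reversed so far: 45 -> 38 -> 50 -> 14

45 -> 38 -> 50 -> 14 -> None


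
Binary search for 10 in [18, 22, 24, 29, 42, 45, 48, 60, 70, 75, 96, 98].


Step 1: lo=0, hi=11, mid=5, val=45
Step 2: lo=0, hi=4, mid=2, val=24
Step 3: lo=0, hi=1, mid=0, val=18

Not found


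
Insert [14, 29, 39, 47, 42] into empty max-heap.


Insert 14: [14]
Insert 29: [29, 14]
Insert 39: [39, 14, 29]
Insert 47: [47, 39, 29, 14]
Insert 42: [47, 42, 29, 14, 39]

Final heap: [47, 42, 29, 14, 39]


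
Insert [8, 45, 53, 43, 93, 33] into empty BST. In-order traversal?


Insert 8: root
Insert 45: R from 8
Insert 53: R from 8 -> R from 45
Insert 43: R from 8 -> L from 45
Insert 93: R from 8 -> R from 45 -> R from 53
Insert 33: R from 8 -> L from 45 -> L from 43

In-order: [8, 33, 43, 45, 53, 93]


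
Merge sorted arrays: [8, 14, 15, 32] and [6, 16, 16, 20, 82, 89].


Take 6 from B
Take 8 from A
Take 14 from A
Take 15 from A
Take 16 from B
Take 16 from B
Take 20 from B
Take 32 from A

Merged: [6, 8, 14, 15, 16, 16, 20, 32, 82, 89]


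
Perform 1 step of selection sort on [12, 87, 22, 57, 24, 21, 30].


Initial: [12, 87, 22, 57, 24, 21, 30]
Step 1: min=12 at 0
  Swap: [12, 87, 22, 57, 24, 21, 30]

After 1 step: [12, 87, 22, 57, 24, 21, 30]


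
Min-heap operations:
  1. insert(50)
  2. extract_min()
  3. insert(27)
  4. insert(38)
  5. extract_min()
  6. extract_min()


insert(50) -> [50]
extract_min()->50, []
insert(27) -> [27]
insert(38) -> [27, 38]
extract_min()->27, [38]
extract_min()->38, []

Final heap: []


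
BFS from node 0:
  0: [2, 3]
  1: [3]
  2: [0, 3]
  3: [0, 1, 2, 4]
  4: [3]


Visit 0, enqueue [2, 3]
Visit 2, enqueue []
Visit 3, enqueue [1, 4]
Visit 1, enqueue []
Visit 4, enqueue []

BFS order: [0, 2, 3, 1, 4]


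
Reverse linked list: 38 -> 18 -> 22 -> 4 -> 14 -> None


Step 1: curr=38, set curr.next=prev(None) | reversed so far: 38
Step 2: curr=18, set curr.next=prev(38) | reversed so far: 18 -> 38
Step 3: curr=22, set curr.next=prev(18) | reversed so far: 22 -> 18 -> 38
Step 4: curr=4, set curr.next=prev(22) | reversed so far: 4 -> 22 -> 18 -> 38
Step 5: curr=14, set curr.next=prev(4) | reversed so far: 14 -> 4 -> 22 -> 18 -> 38

14 -> 4 -> 22 -> 18 -> 38 -> None


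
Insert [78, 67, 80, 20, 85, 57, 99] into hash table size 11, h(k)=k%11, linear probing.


Insert 78: h=1 -> slot 1
Insert 67: h=1, 1 probes -> slot 2
Insert 80: h=3 -> slot 3
Insert 20: h=9 -> slot 9
Insert 85: h=8 -> slot 8
Insert 57: h=2, 2 probes -> slot 4
Insert 99: h=0 -> slot 0

Table: [99, 78, 67, 80, 57, None, None, None, 85, 20, None]


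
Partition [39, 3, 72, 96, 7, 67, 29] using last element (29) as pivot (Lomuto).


Pivot: 29
  3 <= 29: swap -> [3, 39, 72, 96, 7, 67, 29]
  7 <= 29: swap -> [3, 7, 72, 96, 39, 67, 29]
Place pivot at 2: [3, 7, 29, 96, 39, 67, 72]

Partitioned: [3, 7, 29, 96, 39, 67, 72]


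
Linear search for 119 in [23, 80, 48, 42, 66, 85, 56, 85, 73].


i=0: 23!=119
i=1: 80!=119
i=2: 48!=119
i=3: 42!=119
i=4: 66!=119
i=5: 85!=119
i=6: 56!=119
i=7: 85!=119
i=8: 73!=119

Not found, 9 comps


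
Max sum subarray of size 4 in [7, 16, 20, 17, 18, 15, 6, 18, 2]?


[0:4]: 60
[1:5]: 71
[2:6]: 70
[3:7]: 56
[4:8]: 57
[5:9]: 41

Max: 71 at [1:5]


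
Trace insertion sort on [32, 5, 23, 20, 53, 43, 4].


Initial: [32, 5, 23, 20, 53, 43, 4]
Insert 5: [5, 32, 23, 20, 53, 43, 4]
Insert 23: [5, 23, 32, 20, 53, 43, 4]
Insert 20: [5, 20, 23, 32, 53, 43, 4]
Insert 53: [5, 20, 23, 32, 53, 43, 4]
Insert 43: [5, 20, 23, 32, 43, 53, 4]
Insert 4: [4, 5, 20, 23, 32, 43, 53]

Sorted: [4, 5, 20, 23, 32, 43, 53]


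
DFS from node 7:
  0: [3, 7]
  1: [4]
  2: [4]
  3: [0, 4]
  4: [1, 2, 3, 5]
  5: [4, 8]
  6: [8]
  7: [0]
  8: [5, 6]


Visit 7, push [0]
Visit 0, push [3]
Visit 3, push [4]
Visit 4, push [5, 2, 1]
Visit 1, push []
Visit 2, push []
Visit 5, push [8]
Visit 8, push [6]
Visit 6, push []

DFS order: [7, 0, 3, 4, 1, 2, 5, 8, 6]


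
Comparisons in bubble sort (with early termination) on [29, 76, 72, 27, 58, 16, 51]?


Algorithm: bubble sort (with early termination)
Input: [29, 76, 72, 27, 58, 16, 51]
Sorted: [16, 27, 29, 51, 58, 72, 76]

21


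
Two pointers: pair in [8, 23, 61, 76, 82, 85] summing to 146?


lo=0(8)+hi=5(85)=93
lo=1(23)+hi=5(85)=108
lo=2(61)+hi=5(85)=146

Yes: 61+85=146


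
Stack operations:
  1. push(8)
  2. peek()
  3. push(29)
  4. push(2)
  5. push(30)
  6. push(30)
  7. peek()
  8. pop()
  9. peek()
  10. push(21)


push(8) -> [8]
peek()->8
push(29) -> [8, 29]
push(2) -> [8, 29, 2]
push(30) -> [8, 29, 2, 30]
push(30) -> [8, 29, 2, 30, 30]
peek()->30
pop()->30, [8, 29, 2, 30]
peek()->30
push(21) -> [8, 29, 2, 30, 21]

Final stack: [8, 29, 2, 30, 21]


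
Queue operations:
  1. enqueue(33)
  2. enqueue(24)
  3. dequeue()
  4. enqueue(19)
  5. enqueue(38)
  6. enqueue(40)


enqueue(33) -> [33]
enqueue(24) -> [33, 24]
dequeue()->33, [24]
enqueue(19) -> [24, 19]
enqueue(38) -> [24, 19, 38]
enqueue(40) -> [24, 19, 38, 40]

Final queue: [24, 19, 38, 40]


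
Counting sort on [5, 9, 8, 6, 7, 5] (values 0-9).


Input: [5, 9, 8, 6, 7, 5]
Counts: [0, 0, 0, 0, 0, 2, 1, 1, 1, 1]

Sorted: [5, 5, 6, 7, 8, 9]


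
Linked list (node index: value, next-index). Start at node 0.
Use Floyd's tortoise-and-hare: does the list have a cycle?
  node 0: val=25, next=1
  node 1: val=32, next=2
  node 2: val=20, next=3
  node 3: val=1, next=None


Floyd's tortoise (slow, +1) and hare (fast, +2):
  init: slow=0, fast=0
  step 1: slow=1, fast=2
  step 2: fast 2->3->None, no cycle

Cycle: no


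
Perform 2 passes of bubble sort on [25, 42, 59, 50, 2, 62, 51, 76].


Initial: [25, 42, 59, 50, 2, 62, 51, 76]
Pass 1: [25, 42, 50, 2, 59, 51, 62, 76] (3 swaps)
Pass 2: [25, 42, 2, 50, 51, 59, 62, 76] (2 swaps)

After 2 passes: [25, 42, 2, 50, 51, 59, 62, 76]


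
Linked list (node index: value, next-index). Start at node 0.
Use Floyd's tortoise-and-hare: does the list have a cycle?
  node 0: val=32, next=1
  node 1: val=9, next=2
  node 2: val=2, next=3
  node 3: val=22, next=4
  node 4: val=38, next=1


Floyd's tortoise (slow, +1) and hare (fast, +2):
  init: slow=0, fast=0
  step 1: slow=1, fast=2
  step 2: slow=2, fast=4
  step 3: slow=3, fast=2
  step 4: slow=4, fast=4
  slow == fast at node 4: cycle detected

Cycle: yes


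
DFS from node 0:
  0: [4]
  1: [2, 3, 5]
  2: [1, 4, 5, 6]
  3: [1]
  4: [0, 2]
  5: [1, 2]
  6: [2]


Visit 0, push [4]
Visit 4, push [2]
Visit 2, push [6, 5, 1]
Visit 1, push [5, 3]
Visit 3, push []
Visit 5, push []
Visit 6, push []

DFS order: [0, 4, 2, 1, 3, 5, 6]


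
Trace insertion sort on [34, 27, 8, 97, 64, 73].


Initial: [34, 27, 8, 97, 64, 73]
Insert 27: [27, 34, 8, 97, 64, 73]
Insert 8: [8, 27, 34, 97, 64, 73]
Insert 97: [8, 27, 34, 97, 64, 73]
Insert 64: [8, 27, 34, 64, 97, 73]
Insert 73: [8, 27, 34, 64, 73, 97]

Sorted: [8, 27, 34, 64, 73, 97]


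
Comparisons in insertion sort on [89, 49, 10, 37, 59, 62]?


Algorithm: insertion sort
Input: [89, 49, 10, 37, 59, 62]
Sorted: [10, 37, 49, 59, 62, 89]

10


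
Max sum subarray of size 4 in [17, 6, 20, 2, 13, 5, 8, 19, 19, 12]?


[0:4]: 45
[1:5]: 41
[2:6]: 40
[3:7]: 28
[4:8]: 45
[5:9]: 51
[6:10]: 58

Max: 58 at [6:10]


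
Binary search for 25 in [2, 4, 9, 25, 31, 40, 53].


Step 1: lo=0, hi=6, mid=3, val=25

Found at index 3


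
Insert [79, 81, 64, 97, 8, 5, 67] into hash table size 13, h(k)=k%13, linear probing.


Insert 79: h=1 -> slot 1
Insert 81: h=3 -> slot 3
Insert 64: h=12 -> slot 12
Insert 97: h=6 -> slot 6
Insert 8: h=8 -> slot 8
Insert 5: h=5 -> slot 5
Insert 67: h=2 -> slot 2

Table: [None, 79, 67, 81, None, 5, 97, None, 8, None, None, None, 64]


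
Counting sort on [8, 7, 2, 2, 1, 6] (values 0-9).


Input: [8, 7, 2, 2, 1, 6]
Counts: [0, 1, 2, 0, 0, 0, 1, 1, 1, 0]

Sorted: [1, 2, 2, 6, 7, 8]


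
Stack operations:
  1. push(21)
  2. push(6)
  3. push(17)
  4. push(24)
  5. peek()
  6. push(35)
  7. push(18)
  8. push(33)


push(21) -> [21]
push(6) -> [21, 6]
push(17) -> [21, 6, 17]
push(24) -> [21, 6, 17, 24]
peek()->24
push(35) -> [21, 6, 17, 24, 35]
push(18) -> [21, 6, 17, 24, 35, 18]
push(33) -> [21, 6, 17, 24, 35, 18, 33]

Final stack: [21, 6, 17, 24, 35, 18, 33]


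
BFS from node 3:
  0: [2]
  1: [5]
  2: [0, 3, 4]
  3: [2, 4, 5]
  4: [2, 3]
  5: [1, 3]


Visit 3, enqueue [2, 4, 5]
Visit 2, enqueue [0]
Visit 4, enqueue []
Visit 5, enqueue [1]
Visit 0, enqueue []
Visit 1, enqueue []

BFS order: [3, 2, 4, 5, 0, 1]


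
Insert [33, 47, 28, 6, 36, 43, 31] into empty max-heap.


Insert 33: [33]
Insert 47: [47, 33]
Insert 28: [47, 33, 28]
Insert 6: [47, 33, 28, 6]
Insert 36: [47, 36, 28, 6, 33]
Insert 43: [47, 36, 43, 6, 33, 28]
Insert 31: [47, 36, 43, 6, 33, 28, 31]

Final heap: [47, 36, 43, 6, 33, 28, 31]


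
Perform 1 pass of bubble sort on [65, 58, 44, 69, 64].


Initial: [65, 58, 44, 69, 64]
Pass 1: [58, 44, 65, 64, 69] (3 swaps)

After 1 pass: [58, 44, 65, 64, 69]


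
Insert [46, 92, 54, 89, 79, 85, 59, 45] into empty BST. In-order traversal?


Insert 46: root
Insert 92: R from 46
Insert 54: R from 46 -> L from 92
Insert 89: R from 46 -> L from 92 -> R from 54
Insert 79: R from 46 -> L from 92 -> R from 54 -> L from 89
Insert 85: R from 46 -> L from 92 -> R from 54 -> L from 89 -> R from 79
Insert 59: R from 46 -> L from 92 -> R from 54 -> L from 89 -> L from 79
Insert 45: L from 46

In-order: [45, 46, 54, 59, 79, 85, 89, 92]


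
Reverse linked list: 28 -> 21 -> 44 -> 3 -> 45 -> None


Step 1: curr=28, set curr.next=prev(None) | reversed so far: 28
Step 2: curr=21, set curr.next=prev(28) | reversed so far: 21 -> 28
Step 3: curr=44, set curr.next=prev(21) | reversed so far: 44 -> 21 -> 28
Step 4: curr=3, set curr.next=prev(44) | reversed so far: 3 -> 44 -> 21 -> 28
Step 5: curr=45, set curr.next=prev(3) | reversed so far: 45 -> 3 -> 44 -> 21 -> 28

45 -> 3 -> 44 -> 21 -> 28 -> None


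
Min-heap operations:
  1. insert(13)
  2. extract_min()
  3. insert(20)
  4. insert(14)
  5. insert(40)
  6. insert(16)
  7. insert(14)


insert(13) -> [13]
extract_min()->13, []
insert(20) -> [20]
insert(14) -> [14, 20]
insert(40) -> [14, 20, 40]
insert(16) -> [14, 16, 40, 20]
insert(14) -> [14, 14, 40, 20, 16]

Final heap: [14, 14, 40, 20, 16]


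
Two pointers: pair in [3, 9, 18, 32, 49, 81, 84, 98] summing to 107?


lo=0(3)+hi=7(98)=101
lo=1(9)+hi=7(98)=107

Yes: 9+98=107


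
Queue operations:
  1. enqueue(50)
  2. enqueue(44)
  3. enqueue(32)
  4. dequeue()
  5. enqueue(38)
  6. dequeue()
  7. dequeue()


enqueue(50) -> [50]
enqueue(44) -> [50, 44]
enqueue(32) -> [50, 44, 32]
dequeue()->50, [44, 32]
enqueue(38) -> [44, 32, 38]
dequeue()->44, [32, 38]
dequeue()->32, [38]

Final queue: [38]


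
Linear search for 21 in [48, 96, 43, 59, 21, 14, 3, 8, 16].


i=0: 48!=21
i=1: 96!=21
i=2: 43!=21
i=3: 59!=21
i=4: 21==21 found!

Found at 4, 5 comps
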